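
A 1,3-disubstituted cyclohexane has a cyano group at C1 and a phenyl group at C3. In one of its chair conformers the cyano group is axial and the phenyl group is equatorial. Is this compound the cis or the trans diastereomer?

C1 and C3 have the same parity, so their axial bonds point in the same direction.
With same-parity carbons, two substituents on the same face are both axial or both equatorial; opposite faces give one of each.
Here the groups are axial/equatorial → opposite face → trans.

trans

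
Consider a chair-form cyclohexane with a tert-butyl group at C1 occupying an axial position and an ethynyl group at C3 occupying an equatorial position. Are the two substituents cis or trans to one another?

C1 and C3 have the same parity, so their axial bonds point in the same direction.
With same-parity carbons, two substituents on the same face are both axial or both equatorial; opposite faces give one of each.
Here the groups are axial/equatorial → opposite face → trans.

trans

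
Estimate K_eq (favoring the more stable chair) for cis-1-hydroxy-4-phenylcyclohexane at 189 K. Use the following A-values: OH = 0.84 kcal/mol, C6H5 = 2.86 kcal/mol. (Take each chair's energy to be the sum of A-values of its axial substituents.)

C1 and C4 have opposite parity, so for the cis isomer the two substituents are one axial and one equatorial in each chair.
Chair I (hydroxyl axial, phenyl equatorial): E = 0.84 kcal/mol; chair II (hydroxyl equatorial, phenyl axial): E = 2.86 kcal/mol.
ΔG = 2.02 kcal/mol between the two chairs.
K = exp(ΔG/RT) with R = 1.987×10⁻³ kcal mol⁻¹ K⁻¹ and T = 189 K gives K ≈ 217.

K ≈ 217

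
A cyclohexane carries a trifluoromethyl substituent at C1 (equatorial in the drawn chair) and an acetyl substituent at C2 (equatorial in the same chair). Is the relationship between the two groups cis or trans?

trans

C1 and C2 have opposite parity, so their axial bonds point in opposite directions.
With opposite-parity carbons, two substituents on the same face are one axial and one equatorial; opposite faces give both axial or both equatorial.
Here the groups are equatorial/equatorial → opposite face → trans.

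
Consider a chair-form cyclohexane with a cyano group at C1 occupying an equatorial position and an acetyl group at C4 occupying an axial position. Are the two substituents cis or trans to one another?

cis

C1 and C4 have opposite parity, so their axial bonds point in opposite directions.
With opposite-parity carbons, two substituents on the same face are one axial and one equatorial; opposite faces give both axial or both equatorial.
Here the groups are equatorial/axial → same face → cis.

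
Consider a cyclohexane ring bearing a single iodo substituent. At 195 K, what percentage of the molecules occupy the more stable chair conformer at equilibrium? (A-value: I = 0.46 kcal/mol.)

76.6%

One chair has the iodo group axial (E = 0.46 kcal/mol) and the other has it equatorial (E = 0).
ΔG = 0.46 kcal/mol between the two chairs.
K = exp(ΔG/RT) with R = 1.987×10⁻³ kcal mol⁻¹ K⁻¹ and T = 195 K gives K ≈ 3.28.
Fraction in the lower-energy chair = K/(K+1) = 76.6%.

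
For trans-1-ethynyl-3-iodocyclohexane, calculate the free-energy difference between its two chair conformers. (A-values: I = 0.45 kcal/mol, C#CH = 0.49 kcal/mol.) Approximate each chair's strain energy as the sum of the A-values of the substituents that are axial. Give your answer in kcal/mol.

0.04 kcal/mol

C1 and C3 have the same parity, so for the trans isomer the two substituents are one axial and one equatorial in each chair.
Chair I (iodo axial, ethynyl equatorial): E = 0.45 kcal/mol.
Chair II (iodo equatorial, ethynyl axial): E = 0.49 kcal/mol.
ΔE = 0.49 − 0.45 = 0.04 kcal/mol; chair I is more stable.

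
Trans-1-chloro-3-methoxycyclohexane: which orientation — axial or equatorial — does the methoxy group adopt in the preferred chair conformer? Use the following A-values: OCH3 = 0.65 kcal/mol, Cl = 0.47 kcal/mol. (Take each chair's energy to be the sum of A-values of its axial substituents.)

equatorial

C1 and C3 have the same parity, so for the trans isomer the two substituents are one axial and one equatorial in each chair.
Chair I (methoxy axial, chloro equatorial): E = 0.65 kcal/mol.
Chair II (methoxy equatorial, chloro axial): E = 0.47 kcal/mol.
Chair II is the more stable (lower-energy) conformer, and in that chair the methoxy group is equatorial.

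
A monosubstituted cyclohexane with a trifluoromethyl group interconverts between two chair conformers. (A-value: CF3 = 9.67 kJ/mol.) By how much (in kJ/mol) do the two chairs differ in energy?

A monosubstituted cyclohexane has one chair with the trifluoromethyl group axial (E = A = 9.67 kJ/mol) and one with it equatorial (E = 0).
ΔE = 9.67 − 0 = 9.67 kJ/mol.

9.67 kJ/mol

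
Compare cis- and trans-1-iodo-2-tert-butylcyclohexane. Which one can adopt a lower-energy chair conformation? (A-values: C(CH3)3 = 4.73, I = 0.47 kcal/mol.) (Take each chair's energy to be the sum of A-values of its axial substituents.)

At 1,2 positions (parity opposite): cis → (a,e or e,a); trans → (e,e or a,a).
Best chair for cis: E = 0.47 kcal/mol; best chair for trans: E = 0.00 kcal/mol.
The trans isomer is lower by 0.47 kcal/mol.

trans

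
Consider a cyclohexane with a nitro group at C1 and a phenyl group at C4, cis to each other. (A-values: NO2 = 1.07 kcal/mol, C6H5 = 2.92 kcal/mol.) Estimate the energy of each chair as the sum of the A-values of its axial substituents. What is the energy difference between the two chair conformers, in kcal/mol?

1.85 kcal/mol

C1 and C4 have opposite parity, so for the cis isomer the two substituents are one axial and one equatorial in each chair.
Chair I (nitro axial, phenyl equatorial): E = 1.07 kcal/mol.
Chair II (nitro equatorial, phenyl axial): E = 2.92 kcal/mol.
ΔE = 2.92 − 1.07 = 1.85 kcal/mol; chair I is more stable.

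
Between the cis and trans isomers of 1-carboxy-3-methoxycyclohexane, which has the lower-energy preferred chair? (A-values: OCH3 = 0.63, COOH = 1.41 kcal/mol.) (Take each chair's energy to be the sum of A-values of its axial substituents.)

At 1,3 positions (parity same): cis → (e,e or a,a); trans → (a,e or e,a).
Best chair for cis: E = 0.00 kcal/mol; best chair for trans: E = 0.63 kcal/mol.
The cis isomer is lower by 0.63 kcal/mol.

cis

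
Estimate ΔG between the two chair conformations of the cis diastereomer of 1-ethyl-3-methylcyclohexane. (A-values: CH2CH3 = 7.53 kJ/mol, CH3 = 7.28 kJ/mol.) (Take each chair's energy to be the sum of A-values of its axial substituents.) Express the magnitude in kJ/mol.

14.81 kJ/mol

C1 and C3 have the same parity, so for the cis isomer the two substituents are e,e in one chair and a,a in the other.
Chair I (ethyl axial, methyl axial): E = 14.81 kJ/mol.
Chair II (ethyl equatorial, methyl equatorial): E = 0.00 kJ/mol.
ΔE = 14.81 − 0.00 = 14.81 kJ/mol; chair II is more stable.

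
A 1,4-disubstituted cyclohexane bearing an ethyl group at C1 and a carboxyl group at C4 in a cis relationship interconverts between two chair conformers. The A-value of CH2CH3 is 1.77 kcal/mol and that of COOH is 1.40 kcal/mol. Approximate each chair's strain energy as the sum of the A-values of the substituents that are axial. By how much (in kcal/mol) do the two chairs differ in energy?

0.37 kcal/mol

C1 and C4 have opposite parity, so for the cis isomer the two substituents are one axial and one equatorial in each chair.
Chair I (ethyl axial, carboxyl equatorial): E = 1.77 kcal/mol.
Chair II (ethyl equatorial, carboxyl axial): E = 1.40 kcal/mol.
ΔE = 1.77 − 1.40 = 0.37 kcal/mol; chair II is more stable.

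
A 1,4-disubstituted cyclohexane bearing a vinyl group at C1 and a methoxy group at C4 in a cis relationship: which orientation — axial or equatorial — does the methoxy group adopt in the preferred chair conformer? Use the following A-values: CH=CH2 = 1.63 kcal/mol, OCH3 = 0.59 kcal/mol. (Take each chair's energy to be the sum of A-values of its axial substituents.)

C1 and C4 have opposite parity, so for the cis isomer the two substituents are one axial and one equatorial in each chair.
Chair I (vinyl axial, methoxy equatorial): E = 1.63 kcal/mol.
Chair II (vinyl equatorial, methoxy axial): E = 0.59 kcal/mol.
Chair II is the more stable (lower-energy) conformer, and in that chair the methoxy group is axial.

axial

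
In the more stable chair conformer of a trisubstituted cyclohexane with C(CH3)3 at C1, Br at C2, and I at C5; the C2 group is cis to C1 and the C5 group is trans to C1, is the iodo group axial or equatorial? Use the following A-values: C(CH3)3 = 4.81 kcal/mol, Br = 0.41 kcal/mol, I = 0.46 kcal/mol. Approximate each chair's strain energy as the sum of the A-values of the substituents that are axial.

Chair I (tert-butyl axial, bromo equatorial, iodo equatorial): E = 4.81 kcal/mol.
Chair II (tert-butyl equatorial, bromo axial, iodo axial): E = 0.87 kcal/mol.
Chair II is the more stable (lower-energy) conformer, and in that chair the iodo group is axial.

axial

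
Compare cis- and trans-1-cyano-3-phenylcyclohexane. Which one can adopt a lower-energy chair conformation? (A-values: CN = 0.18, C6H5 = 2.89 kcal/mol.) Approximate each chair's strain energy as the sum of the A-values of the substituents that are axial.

cis

At 1,3 positions (parity same): cis → (e,e or a,a); trans → (a,e or e,a).
Best chair for cis: E = 0.00 kcal/mol; best chair for trans: E = 0.18 kcal/mol.
The cis isomer is lower by 0.18 kcal/mol.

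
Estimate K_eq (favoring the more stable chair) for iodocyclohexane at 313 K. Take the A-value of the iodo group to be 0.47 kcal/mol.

K ≈ 2.13

One chair has the iodo group axial (E = 0.47 kcal/mol) and the other has it equatorial (E = 0).
ΔG = 0.47 kcal/mol between the two chairs.
K = exp(ΔG/RT) with R = 1.987×10⁻³ kcal mol⁻¹ K⁻¹ and T = 313 K gives K ≈ 2.13.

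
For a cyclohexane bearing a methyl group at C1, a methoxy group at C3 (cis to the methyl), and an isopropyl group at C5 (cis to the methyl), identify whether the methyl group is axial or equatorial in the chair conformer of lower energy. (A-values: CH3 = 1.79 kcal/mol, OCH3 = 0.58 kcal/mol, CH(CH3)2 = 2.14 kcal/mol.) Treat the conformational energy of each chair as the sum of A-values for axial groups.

equatorial

Chair I (methyl axial, methoxy axial, isopropyl axial): E = 4.51 kcal/mol.
Chair II (methyl equatorial, methoxy equatorial, isopropyl equatorial): E = 0.00 kcal/mol.
Chair II is the more stable (lower-energy) conformer, and in that chair the methyl group is equatorial.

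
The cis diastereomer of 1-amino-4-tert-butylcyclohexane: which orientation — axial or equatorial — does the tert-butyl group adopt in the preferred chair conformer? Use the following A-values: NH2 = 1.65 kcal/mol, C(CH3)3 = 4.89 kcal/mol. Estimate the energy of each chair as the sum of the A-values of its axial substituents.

C1 and C4 have opposite parity, so for the cis isomer the two substituents are one axial and one equatorial in each chair.
Chair I (amino axial, tert-butyl equatorial): E = 1.65 kcal/mol.
Chair II (amino equatorial, tert-butyl axial): E = 4.89 kcal/mol.
Chair I is the more stable (lower-energy) conformer, and in that chair the tert-butyl group is equatorial.

equatorial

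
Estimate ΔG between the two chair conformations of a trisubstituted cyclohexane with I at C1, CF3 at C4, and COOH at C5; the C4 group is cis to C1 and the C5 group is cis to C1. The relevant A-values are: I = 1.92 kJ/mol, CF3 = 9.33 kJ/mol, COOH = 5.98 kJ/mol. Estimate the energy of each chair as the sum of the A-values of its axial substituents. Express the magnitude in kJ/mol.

1.43 kJ/mol

Chair I (iodo axial, trifluoromethyl equatorial, carboxyl axial): E = 7.90 kJ/mol.
Chair II (iodo equatorial, trifluoromethyl axial, carboxyl equatorial): E = 9.33 kJ/mol.
ΔE = 9.33 − 7.90 = 1.43 kJ/mol; chair I is more stable.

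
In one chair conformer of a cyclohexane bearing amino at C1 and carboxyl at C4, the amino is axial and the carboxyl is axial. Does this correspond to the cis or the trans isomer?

C1 and C4 have opposite parity, so their axial bonds point in opposite directions.
With opposite-parity carbons, two substituents on the same face are one axial and one equatorial; opposite faces give both axial or both equatorial.
Here the groups are axial/axial → opposite face → trans.

trans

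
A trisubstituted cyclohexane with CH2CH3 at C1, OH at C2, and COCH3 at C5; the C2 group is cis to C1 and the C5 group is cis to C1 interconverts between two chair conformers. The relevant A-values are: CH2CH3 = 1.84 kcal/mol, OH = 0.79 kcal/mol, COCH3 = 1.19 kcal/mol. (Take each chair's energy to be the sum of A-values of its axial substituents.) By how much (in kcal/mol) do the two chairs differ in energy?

Chair I (ethyl axial, hydroxyl equatorial, acetyl axial): E = 3.03 kcal/mol.
Chair II (ethyl equatorial, hydroxyl axial, acetyl equatorial): E = 0.79 kcal/mol.
ΔE = 3.03 − 0.79 = 2.24 kcal/mol; chair II is more stable.

2.24 kcal/mol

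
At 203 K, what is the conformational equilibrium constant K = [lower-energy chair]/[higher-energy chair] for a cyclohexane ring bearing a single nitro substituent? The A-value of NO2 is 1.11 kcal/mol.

One chair has the nitro group axial (E = 1.11 kcal/mol) and the other has it equatorial (E = 0).
ΔG = 1.11 kcal/mol between the two chairs.
K = exp(ΔG/RT) with R = 1.987×10⁻³ kcal mol⁻¹ K⁻¹ and T = 203 K gives K ≈ 15.7.

K ≈ 15.7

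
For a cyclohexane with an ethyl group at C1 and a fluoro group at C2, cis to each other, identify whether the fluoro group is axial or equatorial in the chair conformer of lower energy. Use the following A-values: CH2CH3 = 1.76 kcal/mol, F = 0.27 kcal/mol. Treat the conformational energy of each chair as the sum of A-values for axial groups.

C1 and C2 have opposite parity, so for the cis isomer the two substituents are one axial and one equatorial in each chair.
Chair I (ethyl axial, fluoro equatorial): E = 1.76 kcal/mol.
Chair II (ethyl equatorial, fluoro axial): E = 0.27 kcal/mol.
Chair II is the more stable (lower-energy) conformer, and in that chair the fluoro group is axial.

axial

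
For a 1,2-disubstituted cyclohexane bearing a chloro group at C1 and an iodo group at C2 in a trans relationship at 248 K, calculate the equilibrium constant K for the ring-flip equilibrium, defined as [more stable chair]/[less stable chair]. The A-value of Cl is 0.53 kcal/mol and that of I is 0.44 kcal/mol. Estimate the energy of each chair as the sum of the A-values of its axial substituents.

C1 and C2 have opposite parity, so for the trans isomer the two substituents are e,e in one chair and a,a in the other.
Chair I (chloro axial, iodo axial): E = 0.97 kcal/mol; chair II (chloro equatorial, iodo equatorial): E = 0.00 kcal/mol.
ΔG = 0.97 kcal/mol between the two chairs.
K = exp(ΔG/RT) with R = 1.987×10⁻³ kcal mol⁻¹ K⁻¹ and T = 248 K gives K ≈ 7.16.

K ≈ 7.16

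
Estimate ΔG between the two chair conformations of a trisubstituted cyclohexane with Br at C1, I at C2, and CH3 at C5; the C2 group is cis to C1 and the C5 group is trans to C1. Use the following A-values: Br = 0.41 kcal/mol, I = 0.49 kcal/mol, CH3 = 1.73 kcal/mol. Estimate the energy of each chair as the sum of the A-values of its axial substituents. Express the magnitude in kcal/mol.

1.81 kcal/mol

Chair I (bromo axial, iodo equatorial, methyl equatorial): E = 0.41 kcal/mol.
Chair II (bromo equatorial, iodo axial, methyl axial): E = 2.22 kcal/mol.
ΔE = 2.22 − 0.41 = 1.81 kcal/mol; chair I is more stable.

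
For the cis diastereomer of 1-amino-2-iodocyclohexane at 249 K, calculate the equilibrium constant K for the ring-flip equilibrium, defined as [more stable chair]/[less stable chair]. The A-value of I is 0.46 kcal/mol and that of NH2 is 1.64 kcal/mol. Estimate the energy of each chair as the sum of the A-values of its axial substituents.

C1 and C2 have opposite parity, so for the cis isomer the two substituents are one axial and one equatorial in each chair.
Chair I (iodo axial, amino equatorial): E = 0.46 kcal/mol; chair II (iodo equatorial, amino axial): E = 1.64 kcal/mol.
ΔG = 1.18 kcal/mol between the two chairs.
K = exp(ΔG/RT) with R = 1.987×10⁻³ kcal mol⁻¹ K⁻¹ and T = 249 K gives K ≈ 10.9.

K ≈ 10.9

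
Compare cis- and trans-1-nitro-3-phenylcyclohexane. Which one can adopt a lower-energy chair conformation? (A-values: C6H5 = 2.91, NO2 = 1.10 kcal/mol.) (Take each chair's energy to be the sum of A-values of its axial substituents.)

cis

At 1,3 positions (parity same): cis → (e,e or a,a); trans → (a,e or e,a).
Best chair for cis: E = 0.00 kcal/mol; best chair for trans: E = 1.10 kcal/mol.
The cis isomer is lower by 1.10 kcal/mol.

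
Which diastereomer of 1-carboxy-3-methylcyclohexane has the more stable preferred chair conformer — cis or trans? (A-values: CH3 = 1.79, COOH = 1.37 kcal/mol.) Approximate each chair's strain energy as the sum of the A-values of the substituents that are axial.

At 1,3 positions (parity same): cis → (e,e or a,a); trans → (a,e or e,a).
Best chair for cis: E = 0.00 kcal/mol; best chair for trans: E = 1.37 kcal/mol.
The cis isomer is lower by 1.37 kcal/mol.

cis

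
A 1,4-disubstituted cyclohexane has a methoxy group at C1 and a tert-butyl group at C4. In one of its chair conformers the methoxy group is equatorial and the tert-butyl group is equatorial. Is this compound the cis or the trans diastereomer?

C1 and C4 have opposite parity, so their axial bonds point in opposite directions.
With opposite-parity carbons, two substituents on the same face are one axial and one equatorial; opposite faces give both axial or both equatorial.
Here the groups are equatorial/equatorial → opposite face → trans.

trans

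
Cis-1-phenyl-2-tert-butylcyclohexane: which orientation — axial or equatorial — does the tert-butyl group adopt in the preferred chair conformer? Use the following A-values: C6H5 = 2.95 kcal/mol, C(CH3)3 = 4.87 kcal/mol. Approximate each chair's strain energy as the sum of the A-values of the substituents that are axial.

C1 and C2 have opposite parity, so for the cis isomer the two substituents are one axial and one equatorial in each chair.
Chair I (phenyl axial, tert-butyl equatorial): E = 2.95 kcal/mol.
Chair II (phenyl equatorial, tert-butyl axial): E = 4.87 kcal/mol.
Chair I is the more stable (lower-energy) conformer, and in that chair the tert-butyl group is equatorial.

equatorial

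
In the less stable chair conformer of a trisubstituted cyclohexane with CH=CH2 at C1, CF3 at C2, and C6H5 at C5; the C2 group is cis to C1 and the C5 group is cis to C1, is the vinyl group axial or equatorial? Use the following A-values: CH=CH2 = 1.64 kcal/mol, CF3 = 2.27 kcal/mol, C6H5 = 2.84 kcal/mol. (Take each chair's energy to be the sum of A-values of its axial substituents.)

axial

Chair I (vinyl axial, trifluoromethyl equatorial, phenyl axial): E = 4.48 kcal/mol.
Chair II (vinyl equatorial, trifluoromethyl axial, phenyl equatorial): E = 2.27 kcal/mol.
Chair I is the less stable (higher-energy) conformer, and in that chair the vinyl group is axial.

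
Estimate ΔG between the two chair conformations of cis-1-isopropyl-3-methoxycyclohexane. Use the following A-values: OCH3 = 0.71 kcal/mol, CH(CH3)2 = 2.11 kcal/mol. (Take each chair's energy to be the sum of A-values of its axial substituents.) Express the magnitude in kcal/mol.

2.82 kcal/mol

C1 and C3 have the same parity, so for the cis isomer the two substituents are e,e in one chair and a,a in the other.
Chair I (methoxy axial, isopropyl axial): E = 2.82 kcal/mol.
Chair II (methoxy equatorial, isopropyl equatorial): E = 0.00 kcal/mol.
ΔE = 2.82 − 0.00 = 2.82 kcal/mol; chair II is more stable.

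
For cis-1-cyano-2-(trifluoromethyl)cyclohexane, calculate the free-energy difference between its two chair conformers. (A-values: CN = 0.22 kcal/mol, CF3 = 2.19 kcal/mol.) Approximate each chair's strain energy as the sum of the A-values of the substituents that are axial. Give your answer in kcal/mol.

1.97 kcal/mol

C1 and C2 have opposite parity, so for the cis isomer the two substituents are one axial and one equatorial in each chair.
Chair I (cyano axial, trifluoromethyl equatorial): E = 0.22 kcal/mol.
Chair II (cyano equatorial, trifluoromethyl axial): E = 2.19 kcal/mol.
ΔE = 2.19 − 0.22 = 1.97 kcal/mol; chair I is more stable.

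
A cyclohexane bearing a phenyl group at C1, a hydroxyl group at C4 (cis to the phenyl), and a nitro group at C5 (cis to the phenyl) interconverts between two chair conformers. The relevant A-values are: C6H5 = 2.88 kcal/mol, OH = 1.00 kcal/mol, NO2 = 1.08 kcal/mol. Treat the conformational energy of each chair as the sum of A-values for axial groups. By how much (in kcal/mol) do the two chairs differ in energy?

Chair I (phenyl axial, hydroxyl equatorial, nitro axial): E = 3.96 kcal/mol.
Chair II (phenyl equatorial, hydroxyl axial, nitro equatorial): E = 1.00 kcal/mol.
ΔE = 3.96 − 1.00 = 2.96 kcal/mol; chair II is more stable.

2.96 kcal/mol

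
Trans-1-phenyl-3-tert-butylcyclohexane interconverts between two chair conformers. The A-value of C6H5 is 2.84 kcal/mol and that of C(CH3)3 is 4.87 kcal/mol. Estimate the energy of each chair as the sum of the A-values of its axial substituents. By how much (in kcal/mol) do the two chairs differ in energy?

C1 and C3 have the same parity, so for the trans isomer the two substituents are one axial and one equatorial in each chair.
Chair I (phenyl axial, tert-butyl equatorial): E = 2.84 kcal/mol.
Chair II (phenyl equatorial, tert-butyl axial): E = 4.87 kcal/mol.
ΔE = 4.87 − 2.84 = 2.03 kcal/mol; chair I is more stable.

2.03 kcal/mol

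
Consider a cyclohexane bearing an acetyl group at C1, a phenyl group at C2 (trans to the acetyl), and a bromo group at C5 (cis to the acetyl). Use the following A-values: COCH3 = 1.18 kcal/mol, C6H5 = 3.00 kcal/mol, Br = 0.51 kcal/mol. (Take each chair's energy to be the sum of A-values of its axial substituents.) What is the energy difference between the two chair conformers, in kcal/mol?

4.69 kcal/mol

Chair I (acetyl axial, phenyl axial, bromo axial): E = 4.69 kcal/mol.
Chair II (acetyl equatorial, phenyl equatorial, bromo equatorial): E = 0.00 kcal/mol.
ΔE = 4.69 − 0.00 = 4.69 kcal/mol; chair II is more stable.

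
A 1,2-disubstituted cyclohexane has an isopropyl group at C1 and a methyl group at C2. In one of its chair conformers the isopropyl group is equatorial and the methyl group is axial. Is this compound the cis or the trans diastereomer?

cis

C1 and C2 have opposite parity, so their axial bonds point in opposite directions.
With opposite-parity carbons, two substituents on the same face are one axial and one equatorial; opposite faces give both axial or both equatorial.
Here the groups are equatorial/axial → same face → cis.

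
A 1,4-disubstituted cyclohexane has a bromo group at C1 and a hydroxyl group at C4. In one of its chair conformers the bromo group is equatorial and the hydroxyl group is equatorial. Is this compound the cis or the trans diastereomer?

trans

C1 and C4 have opposite parity, so their axial bonds point in opposite directions.
With opposite-parity carbons, two substituents on the same face are one axial and one equatorial; opposite faces give both axial or both equatorial.
Here the groups are equatorial/equatorial → opposite face → trans.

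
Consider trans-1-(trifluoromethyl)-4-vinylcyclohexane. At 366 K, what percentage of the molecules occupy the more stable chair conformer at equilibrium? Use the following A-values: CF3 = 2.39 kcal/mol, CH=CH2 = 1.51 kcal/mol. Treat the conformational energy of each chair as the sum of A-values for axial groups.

99.5%

C1 and C4 have opposite parity, so for the trans isomer the two substituents are e,e in one chair and a,a in the other.
Chair I (trifluoromethyl axial, vinyl axial): E = 3.90 kcal/mol; chair II (trifluoromethyl equatorial, vinyl equatorial): E = 0.00 kcal/mol.
ΔG = 3.90 kcal/mol between the two chairs.
K = exp(ΔG/RT) with R = 1.987×10⁻³ kcal mol⁻¹ K⁻¹ and T = 366 K gives K ≈ 213.
Fraction in the lower-energy chair = K/(K+1) = 99.5%.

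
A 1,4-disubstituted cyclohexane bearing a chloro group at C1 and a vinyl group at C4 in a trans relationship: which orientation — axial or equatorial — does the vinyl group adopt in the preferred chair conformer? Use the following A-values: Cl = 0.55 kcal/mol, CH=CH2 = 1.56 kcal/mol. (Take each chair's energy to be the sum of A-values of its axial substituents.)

equatorial

C1 and C4 have opposite parity, so for the trans isomer the two substituents are e,e in one chair and a,a in the other.
Chair I (chloro axial, vinyl axial): E = 2.11 kcal/mol.
Chair II (chloro equatorial, vinyl equatorial): E = 0.00 kcal/mol.
Chair II is the more stable (lower-energy) conformer, and in that chair the vinyl group is equatorial.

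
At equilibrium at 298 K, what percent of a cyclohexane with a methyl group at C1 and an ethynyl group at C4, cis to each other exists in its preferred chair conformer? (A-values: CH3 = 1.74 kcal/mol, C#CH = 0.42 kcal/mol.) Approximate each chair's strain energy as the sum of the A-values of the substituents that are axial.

C1 and C4 have opposite parity, so for the cis isomer the two substituents are one axial and one equatorial in each chair.
Chair I (methyl axial, ethynyl equatorial): E = 1.74 kcal/mol; chair II (methyl equatorial, ethynyl axial): E = 0.42 kcal/mol.
ΔG = 1.32 kcal/mol between the two chairs.
K = exp(ΔG/RT) with R = 1.987×10⁻³ kcal mol⁻¹ K⁻¹ and T = 298 K gives K ≈ 9.29.
Fraction in the lower-energy chair = K/(K+1) = 90.3%.

90.3%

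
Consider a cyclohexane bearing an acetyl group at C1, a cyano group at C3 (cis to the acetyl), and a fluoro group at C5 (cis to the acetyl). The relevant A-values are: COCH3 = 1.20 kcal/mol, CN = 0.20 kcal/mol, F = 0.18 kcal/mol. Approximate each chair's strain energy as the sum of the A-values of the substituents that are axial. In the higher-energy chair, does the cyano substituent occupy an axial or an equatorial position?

Chair I (acetyl axial, cyano axial, fluoro axial): E = 1.58 kcal/mol.
Chair II (acetyl equatorial, cyano equatorial, fluoro equatorial): E = 0.00 kcal/mol.
Chair I is the less stable (higher-energy) conformer, and in that chair the cyano group is axial.

axial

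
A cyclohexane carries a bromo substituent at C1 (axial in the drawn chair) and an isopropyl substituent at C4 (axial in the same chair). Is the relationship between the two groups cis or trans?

trans

C1 and C4 have opposite parity, so their axial bonds point in opposite directions.
With opposite-parity carbons, two substituents on the same face are one axial and one equatorial; opposite faces give both axial or both equatorial.
Here the groups are axial/axial → opposite face → trans.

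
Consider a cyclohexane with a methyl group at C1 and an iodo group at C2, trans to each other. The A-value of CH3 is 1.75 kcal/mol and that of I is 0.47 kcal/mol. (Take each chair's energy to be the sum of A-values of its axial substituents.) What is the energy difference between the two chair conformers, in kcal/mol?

C1 and C2 have opposite parity, so for the trans isomer the two substituents are e,e in one chair and a,a in the other.
Chair I (methyl axial, iodo axial): E = 2.22 kcal/mol.
Chair II (methyl equatorial, iodo equatorial): E = 0.00 kcal/mol.
ΔE = 2.22 − 0.00 = 2.22 kcal/mol; chair II is more stable.

2.22 kcal/mol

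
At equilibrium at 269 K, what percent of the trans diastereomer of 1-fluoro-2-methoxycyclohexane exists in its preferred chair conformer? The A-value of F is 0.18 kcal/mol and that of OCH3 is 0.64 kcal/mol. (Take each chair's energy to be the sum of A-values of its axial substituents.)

C1 and C2 have opposite parity, so for the trans isomer the two substituents are e,e in one chair and a,a in the other.
Chair I (fluoro axial, methoxy axial): E = 0.82 kcal/mol; chair II (fluoro equatorial, methoxy equatorial): E = 0.00 kcal/mol.
ΔG = 0.82 kcal/mol between the two chairs.
K = exp(ΔG/RT) with R = 1.987×10⁻³ kcal mol⁻¹ K⁻¹ and T = 269 K gives K ≈ 4.64.
Fraction in the lower-energy chair = K/(K+1) = 82.3%.

82.3%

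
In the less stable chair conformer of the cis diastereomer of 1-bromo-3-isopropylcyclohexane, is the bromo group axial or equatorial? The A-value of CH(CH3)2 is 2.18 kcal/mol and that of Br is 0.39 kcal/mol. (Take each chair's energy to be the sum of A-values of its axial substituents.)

C1 and C3 have the same parity, so for the cis isomer the two substituents are e,e in one chair and a,a in the other.
Chair I (isopropyl axial, bromo axial): E = 2.57 kcal/mol.
Chair II (isopropyl equatorial, bromo equatorial): E = 0.00 kcal/mol.
Chair I is the less stable (higher-energy) conformer, and in that chair the bromo group is axial.

axial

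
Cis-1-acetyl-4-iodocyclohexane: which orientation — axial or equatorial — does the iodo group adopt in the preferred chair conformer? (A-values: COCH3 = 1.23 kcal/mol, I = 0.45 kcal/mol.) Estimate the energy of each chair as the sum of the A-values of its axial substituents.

C1 and C4 have opposite parity, so for the cis isomer the two substituents are one axial and one equatorial in each chair.
Chair I (acetyl axial, iodo equatorial): E = 1.23 kcal/mol.
Chair II (acetyl equatorial, iodo axial): E = 0.45 kcal/mol.
Chair II is the more stable (lower-energy) conformer, and in that chair the iodo group is axial.

axial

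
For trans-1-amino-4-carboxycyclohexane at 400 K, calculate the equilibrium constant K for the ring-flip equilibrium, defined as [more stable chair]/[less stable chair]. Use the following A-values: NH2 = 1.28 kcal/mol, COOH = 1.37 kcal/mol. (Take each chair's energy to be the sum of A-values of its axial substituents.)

C1 and C4 have opposite parity, so for the trans isomer the two substituents are e,e in one chair and a,a in the other.
Chair I (amino axial, carboxyl axial): E = 2.65 kcal/mol; chair II (amino equatorial, carboxyl equatorial): E = 0.00 kcal/mol.
ΔG = 2.65 kcal/mol between the two chairs.
K = exp(ΔG/RT) with R = 1.987×10⁻³ kcal mol⁻¹ K⁻¹ and T = 400 K gives K ≈ 28.1.

K ≈ 28.1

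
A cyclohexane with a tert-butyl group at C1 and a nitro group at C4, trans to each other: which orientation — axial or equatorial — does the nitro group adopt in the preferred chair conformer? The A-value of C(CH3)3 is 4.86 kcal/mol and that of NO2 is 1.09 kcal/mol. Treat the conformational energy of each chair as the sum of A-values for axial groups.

C1 and C4 have opposite parity, so for the trans isomer the two substituents are e,e in one chair and a,a in the other.
Chair I (tert-butyl axial, nitro axial): E = 5.95 kcal/mol.
Chair II (tert-butyl equatorial, nitro equatorial): E = 0.00 kcal/mol.
Chair II is the more stable (lower-energy) conformer, and in that chair the nitro group is equatorial.

equatorial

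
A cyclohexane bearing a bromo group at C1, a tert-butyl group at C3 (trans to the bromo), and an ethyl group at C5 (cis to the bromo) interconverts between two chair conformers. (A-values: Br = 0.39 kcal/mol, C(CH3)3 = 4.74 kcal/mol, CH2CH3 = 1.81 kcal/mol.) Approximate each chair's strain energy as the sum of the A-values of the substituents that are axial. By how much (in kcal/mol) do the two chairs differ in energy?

Chair I (bromo axial, tert-butyl equatorial, ethyl axial): E = 2.20 kcal/mol.
Chair II (bromo equatorial, tert-butyl axial, ethyl equatorial): E = 4.74 kcal/mol.
ΔE = 4.74 − 2.20 = 2.54 kcal/mol; chair I is more stable.

2.54 kcal/mol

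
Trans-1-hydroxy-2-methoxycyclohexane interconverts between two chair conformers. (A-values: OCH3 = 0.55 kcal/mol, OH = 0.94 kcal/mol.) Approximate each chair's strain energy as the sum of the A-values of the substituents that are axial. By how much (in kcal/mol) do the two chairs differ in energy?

1.49 kcal/mol

C1 and C2 have opposite parity, so for the trans isomer the two substituents are e,e in one chair and a,a in the other.
Chair I (methoxy axial, hydroxyl axial): E = 1.49 kcal/mol.
Chair II (methoxy equatorial, hydroxyl equatorial): E = 0.00 kcal/mol.
ΔE = 1.49 − 0.00 = 1.49 kcal/mol; chair II is more stable.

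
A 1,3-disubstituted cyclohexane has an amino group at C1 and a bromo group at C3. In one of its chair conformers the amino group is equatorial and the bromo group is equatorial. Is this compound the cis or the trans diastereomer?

C1 and C3 have the same parity, so their axial bonds point in the same direction.
With same-parity carbons, two substituents on the same face are both axial or both equatorial; opposite faces give one of each.
Here the groups are equatorial/equatorial → same face → cis.

cis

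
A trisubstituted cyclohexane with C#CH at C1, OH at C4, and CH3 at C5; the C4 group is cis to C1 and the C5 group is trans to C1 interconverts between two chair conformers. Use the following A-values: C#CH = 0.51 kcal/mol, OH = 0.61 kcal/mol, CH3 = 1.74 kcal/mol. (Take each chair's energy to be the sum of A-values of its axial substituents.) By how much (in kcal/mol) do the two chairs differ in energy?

1.84 kcal/mol

Chair I (ethynyl axial, hydroxyl equatorial, methyl equatorial): E = 0.51 kcal/mol.
Chair II (ethynyl equatorial, hydroxyl axial, methyl axial): E = 2.35 kcal/mol.
ΔE = 2.35 − 0.51 = 1.84 kcal/mol; chair I is more stable.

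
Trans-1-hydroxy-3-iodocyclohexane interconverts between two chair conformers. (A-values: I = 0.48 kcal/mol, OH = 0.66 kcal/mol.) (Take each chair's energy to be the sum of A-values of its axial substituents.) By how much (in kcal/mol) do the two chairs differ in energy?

C1 and C3 have the same parity, so for the trans isomer the two substituents are one axial and one equatorial in each chair.
Chair I (iodo axial, hydroxyl equatorial): E = 0.48 kcal/mol.
Chair II (iodo equatorial, hydroxyl axial): E = 0.66 kcal/mol.
ΔE = 0.66 − 0.48 = 0.18 kcal/mol; chair I is more stable.

0.18 kcal/mol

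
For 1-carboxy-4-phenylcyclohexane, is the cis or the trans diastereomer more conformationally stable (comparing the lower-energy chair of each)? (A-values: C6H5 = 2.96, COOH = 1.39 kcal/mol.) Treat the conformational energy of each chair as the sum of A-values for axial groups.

trans

At 1,4 positions (parity opposite): cis → (a,e or e,a); trans → (e,e or a,a).
Best chair for cis: E = 1.39 kcal/mol; best chair for trans: E = 0.00 kcal/mol.
The trans isomer is lower by 1.39 kcal/mol.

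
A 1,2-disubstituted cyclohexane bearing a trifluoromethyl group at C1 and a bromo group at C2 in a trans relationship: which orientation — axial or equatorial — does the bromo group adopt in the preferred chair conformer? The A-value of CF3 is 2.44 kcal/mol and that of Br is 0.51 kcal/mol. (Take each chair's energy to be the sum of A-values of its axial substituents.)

C1 and C2 have opposite parity, so for the trans isomer the two substituents are e,e in one chair and a,a in the other.
Chair I (trifluoromethyl axial, bromo axial): E = 2.95 kcal/mol.
Chair II (trifluoromethyl equatorial, bromo equatorial): E = 0.00 kcal/mol.
Chair II is the more stable (lower-energy) conformer, and in that chair the bromo group is equatorial.

equatorial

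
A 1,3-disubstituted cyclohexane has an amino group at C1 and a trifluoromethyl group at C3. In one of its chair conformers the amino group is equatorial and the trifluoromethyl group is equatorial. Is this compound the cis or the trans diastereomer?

C1 and C3 have the same parity, so their axial bonds point in the same direction.
With same-parity carbons, two substituents on the same face are both axial or both equatorial; opposite faces give one of each.
Here the groups are equatorial/equatorial → same face → cis.

cis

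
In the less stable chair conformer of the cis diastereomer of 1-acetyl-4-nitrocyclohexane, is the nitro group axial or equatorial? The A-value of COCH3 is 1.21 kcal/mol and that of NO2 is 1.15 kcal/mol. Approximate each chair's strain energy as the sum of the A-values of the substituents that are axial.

equatorial

C1 and C4 have opposite parity, so for the cis isomer the two substituents are one axial and one equatorial in each chair.
Chair I (acetyl axial, nitro equatorial): E = 1.21 kcal/mol.
Chair II (acetyl equatorial, nitro axial): E = 1.15 kcal/mol.
Chair I is the less stable (higher-energy) conformer, and in that chair the nitro group is equatorial.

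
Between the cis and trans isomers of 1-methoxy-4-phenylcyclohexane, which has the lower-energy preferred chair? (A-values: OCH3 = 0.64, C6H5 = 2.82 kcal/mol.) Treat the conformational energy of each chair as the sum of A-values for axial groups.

trans

At 1,4 positions (parity opposite): cis → (a,e or e,a); trans → (e,e or a,a).
Best chair for cis: E = 0.64 kcal/mol; best chair for trans: E = 0.00 kcal/mol.
The trans isomer is lower by 0.64 kcal/mol.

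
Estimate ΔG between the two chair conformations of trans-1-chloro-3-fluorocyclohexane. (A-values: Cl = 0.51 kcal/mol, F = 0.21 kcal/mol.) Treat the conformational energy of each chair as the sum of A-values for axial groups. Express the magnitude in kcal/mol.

C1 and C3 have the same parity, so for the trans isomer the two substituents are one axial and one equatorial in each chair.
Chair I (chloro axial, fluoro equatorial): E = 0.51 kcal/mol.
Chair II (chloro equatorial, fluoro axial): E = 0.21 kcal/mol.
ΔE = 0.51 − 0.21 = 0.30 kcal/mol; chair II is more stable.

0.30 kcal/mol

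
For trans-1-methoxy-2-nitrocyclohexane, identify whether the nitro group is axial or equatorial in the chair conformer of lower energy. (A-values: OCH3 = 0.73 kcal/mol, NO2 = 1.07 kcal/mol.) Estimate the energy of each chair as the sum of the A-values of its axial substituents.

equatorial

C1 and C2 have opposite parity, so for the trans isomer the two substituents are e,e in one chair and a,a in the other.
Chair I (methoxy axial, nitro axial): E = 1.80 kcal/mol.
Chair II (methoxy equatorial, nitro equatorial): E = 0.00 kcal/mol.
Chair II is the more stable (lower-energy) conformer, and in that chair the nitro group is equatorial.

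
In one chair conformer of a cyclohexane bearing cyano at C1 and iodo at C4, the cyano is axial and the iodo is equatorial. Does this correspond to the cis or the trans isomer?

C1 and C4 have opposite parity, so their axial bonds point in opposite directions.
With opposite-parity carbons, two substituents on the same face are one axial and one equatorial; opposite faces give both axial or both equatorial.
Here the groups are axial/equatorial → same face → cis.

cis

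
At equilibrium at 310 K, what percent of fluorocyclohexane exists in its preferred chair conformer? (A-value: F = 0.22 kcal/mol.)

One chair has the fluoro group axial (E = 0.22 kcal/mol) and the other has it equatorial (E = 0).
ΔG = 0.22 kcal/mol between the two chairs.
K = exp(ΔG/RT) with R = 1.987×10⁻³ kcal mol⁻¹ K⁻¹ and T = 310 K gives K ≈ 1.43.
Fraction in the lower-energy chair = K/(K+1) = 58.8%.

58.8%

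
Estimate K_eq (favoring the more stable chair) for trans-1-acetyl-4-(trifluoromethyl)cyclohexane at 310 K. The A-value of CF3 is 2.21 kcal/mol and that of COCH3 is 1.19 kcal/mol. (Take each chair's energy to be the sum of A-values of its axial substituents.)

C1 and C4 have opposite parity, so for the trans isomer the two substituents are e,e in one chair and a,a in the other.
Chair I (trifluoromethyl axial, acetyl axial): E = 3.40 kcal/mol; chair II (trifluoromethyl equatorial, acetyl equatorial): E = 0.00 kcal/mol.
ΔG = 3.40 kcal/mol between the two chairs.
K = exp(ΔG/RT) with R = 1.987×10⁻³ kcal mol⁻¹ K⁻¹ and T = 310 K gives K ≈ 250.

K ≈ 250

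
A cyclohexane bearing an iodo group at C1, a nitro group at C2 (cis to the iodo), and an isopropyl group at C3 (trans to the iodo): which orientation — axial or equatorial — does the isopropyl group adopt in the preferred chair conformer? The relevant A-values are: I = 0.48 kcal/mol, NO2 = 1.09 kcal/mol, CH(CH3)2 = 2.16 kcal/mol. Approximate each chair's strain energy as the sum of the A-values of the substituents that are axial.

equatorial

Chair I (iodo axial, nitro equatorial, isopropyl equatorial): E = 0.48 kcal/mol.
Chair II (iodo equatorial, nitro axial, isopropyl axial): E = 3.25 kcal/mol.
Chair I is the more stable (lower-energy) conformer, and in that chair the isopropyl group is equatorial.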